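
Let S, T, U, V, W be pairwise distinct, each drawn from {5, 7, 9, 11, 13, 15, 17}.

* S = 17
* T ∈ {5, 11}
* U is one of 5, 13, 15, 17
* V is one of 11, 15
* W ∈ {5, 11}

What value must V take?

S must be 17 (only option left). Eliminate 17 elsewhere: U.
The 4 still-open variables draw from only 4 values {5, 11, 13, 15}, so each is used; only U can be 13, hence U = 13.
Among the 3 still-open variables, 15 fits only V (and all 3 values in {5, 11, 15} must be used), so V = 15.

15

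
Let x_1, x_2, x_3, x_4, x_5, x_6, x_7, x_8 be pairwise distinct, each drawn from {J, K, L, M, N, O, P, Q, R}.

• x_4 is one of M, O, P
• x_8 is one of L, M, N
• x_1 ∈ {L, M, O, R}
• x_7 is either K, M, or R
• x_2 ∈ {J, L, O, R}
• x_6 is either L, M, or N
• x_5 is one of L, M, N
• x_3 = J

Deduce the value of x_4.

P

x_3 has just one choice, so x_3 = J. Eliminate J elsewhere: x_2.
Among the 7 still-open variables, K fits only x_7 (and all 7 values in {K, L, M, N, O, P, R} must be used), so x_7 = K.
The 6 still-open variables together cover exactly {L, M, N, O, P, R} — 6 values for 6 variables — and P appears only in x_4's list, so x_4 = P.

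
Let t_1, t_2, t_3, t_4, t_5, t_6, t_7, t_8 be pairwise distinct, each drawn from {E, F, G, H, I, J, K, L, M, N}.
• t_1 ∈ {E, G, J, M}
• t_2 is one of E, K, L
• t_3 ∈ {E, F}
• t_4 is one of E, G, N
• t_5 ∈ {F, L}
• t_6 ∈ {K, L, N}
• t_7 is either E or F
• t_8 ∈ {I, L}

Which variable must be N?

t_6

The 2 variables t_3 and t_7 are confined to {E, F}, which locks those values in; drop them from t_1, t_2, t_4, t_5.
t_5's domain is down to {L}, so t_5 = L. Eliminate L elsewhere: t_2, t_6, t_8.
t_8's domain is down to {I}, so t_8 = I.
That leaves t_2 = K. So t_6 can't be K.
So N goes to t_6.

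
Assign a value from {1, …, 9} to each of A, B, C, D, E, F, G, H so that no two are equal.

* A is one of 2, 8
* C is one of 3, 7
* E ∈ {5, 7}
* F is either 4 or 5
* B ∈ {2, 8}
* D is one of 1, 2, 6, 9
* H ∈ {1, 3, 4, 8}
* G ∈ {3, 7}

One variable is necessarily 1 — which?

H

A and B between them cover only {2, 8} — a naked pair. Remove those values from D, H.
C and G between them cover only {3, 7} — a naked pair. Remove those values from E, H.
That leaves E = 5. Eliminate 5 elsewhere: F.
F's domain is down to {4}, so F = 4. Strike 4 from H.
So 1 goes to H.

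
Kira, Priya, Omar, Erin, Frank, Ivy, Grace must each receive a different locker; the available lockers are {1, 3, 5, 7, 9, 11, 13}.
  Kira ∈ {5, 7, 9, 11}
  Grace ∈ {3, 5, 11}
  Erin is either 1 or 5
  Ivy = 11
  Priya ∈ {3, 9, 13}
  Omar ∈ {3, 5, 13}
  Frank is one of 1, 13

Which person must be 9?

Ivy must be 11 (only option left). Eliminate 11 elsewhere: Kira, Grace.
Among the 6 still-open variables, 7 fits only Kira (and all 6 values in {1, 3, 5, 7, 9, 13} must be used), so Kira = 7.
The 5 still-open variables together cover exactly {1, 3, 5, 9, 13} — 5 values for 5 variables — and 9 appears only in Priya's list, so Priya = 9.

Priya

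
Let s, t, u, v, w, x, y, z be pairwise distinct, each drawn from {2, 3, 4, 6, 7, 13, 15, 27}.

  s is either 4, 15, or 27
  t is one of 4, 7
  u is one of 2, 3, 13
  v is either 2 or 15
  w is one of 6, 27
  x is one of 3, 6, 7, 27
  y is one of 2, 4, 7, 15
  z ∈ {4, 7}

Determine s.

27

The 8 variables together cover exactly {2, 3, 4, 6, 7, 13, 15, 27} — 8 values for 8 variables — and 13 appears only in u's list, so u = 13.
The 7 still-open variables together cover exactly {2, 3, 4, 6, 7, 15, 27} — 7 values for 7 variables — and 3 appears only in x's list, so x = 3.
The 6 still-open variables draw from only 6 values {2, 4, 6, 7, 15, 27}, so each is used; only w can be 6, hence w = 6.
Among the 5 still-open variables, 27 fits only s (and all 5 values in {2, 4, 7, 15, 27} must be used), so s = 27.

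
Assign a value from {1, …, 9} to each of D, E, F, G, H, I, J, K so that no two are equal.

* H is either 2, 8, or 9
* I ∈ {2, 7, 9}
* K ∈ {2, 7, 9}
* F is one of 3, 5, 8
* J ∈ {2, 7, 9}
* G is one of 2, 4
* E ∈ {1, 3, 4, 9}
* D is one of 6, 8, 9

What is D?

6

The 3 variables I, J, K are confined to {2, 7, 9}, which locks those values in; drop them from D, E, G, H.
G's domain is down to {4}, so G = 4. So E can't be 4.
H has just one choice, so H = 8. So D, F can't be 8.
So D = 6.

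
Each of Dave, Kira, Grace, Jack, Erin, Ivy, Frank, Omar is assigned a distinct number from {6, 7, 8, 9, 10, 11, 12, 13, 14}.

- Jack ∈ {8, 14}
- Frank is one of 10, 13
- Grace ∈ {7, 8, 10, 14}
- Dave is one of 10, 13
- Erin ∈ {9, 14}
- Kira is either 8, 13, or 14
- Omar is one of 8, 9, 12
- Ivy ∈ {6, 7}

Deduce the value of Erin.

The 8 variables draw from only 8 values {6, 7, 8, 9, 10, 12, 13, 14}, so each is used; only Ivy can be 6, hence Ivy = 6.
The 7 still-open variables draw from only 7 values {7, 8, 9, 10, 12, 13, 14}, so each is used; only Grace can be 7, hence Grace = 7.
Among the 6 still-open variables, 12 fits only Omar (and all 6 values in {8, 9, 10, 12, 13, 14} must be used), so Omar = 12.
The 5 still-open variables draw from only 5 values {8, 9, 10, 13, 14}, so each is used; only Erin can be 9, hence Erin = 9.

9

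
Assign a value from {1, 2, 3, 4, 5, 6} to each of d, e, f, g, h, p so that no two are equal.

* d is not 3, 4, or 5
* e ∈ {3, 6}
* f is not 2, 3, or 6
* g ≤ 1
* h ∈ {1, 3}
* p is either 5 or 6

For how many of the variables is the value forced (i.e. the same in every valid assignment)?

6

g has just one choice, so g = 1. Eliminate 1 elsewhere: d, f, h.
h has just one choice, so h = 3. Eliminate 3 elsewhere: e.
e must be 6 (only option left). Strike 6 from d, p.
p must be 5 (only option left). Remove 5 from f.
d has just one choice, so d = 2.
That leaves f = 4.
Every variable is fixed: d=2, e=6, f=4, g=1, h=3, p=5. That makes 6.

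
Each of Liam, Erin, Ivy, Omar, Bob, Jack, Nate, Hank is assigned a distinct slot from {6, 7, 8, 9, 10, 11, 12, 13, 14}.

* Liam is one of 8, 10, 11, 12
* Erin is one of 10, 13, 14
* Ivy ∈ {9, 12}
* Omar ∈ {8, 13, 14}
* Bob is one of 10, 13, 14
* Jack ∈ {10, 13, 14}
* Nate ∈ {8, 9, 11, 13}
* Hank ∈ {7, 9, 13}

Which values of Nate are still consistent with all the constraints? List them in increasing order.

9, 11

The 8 variables together cover exactly {7, 8, 9, 10, 11, 12, 13, 14} — 8 values for 8 variables — and 7 appears only in Hank's list, so Hank = 7.
The 3 variables Erin, Bob, Jack are confined to {10, 13, 14}, which locks those values in; drop them from Liam, Omar, Nate.
Omar must be 8 (only option left). Strike 8 from Liam, Nate.
No further eliminations apply; Nate can still be any of 9, 11.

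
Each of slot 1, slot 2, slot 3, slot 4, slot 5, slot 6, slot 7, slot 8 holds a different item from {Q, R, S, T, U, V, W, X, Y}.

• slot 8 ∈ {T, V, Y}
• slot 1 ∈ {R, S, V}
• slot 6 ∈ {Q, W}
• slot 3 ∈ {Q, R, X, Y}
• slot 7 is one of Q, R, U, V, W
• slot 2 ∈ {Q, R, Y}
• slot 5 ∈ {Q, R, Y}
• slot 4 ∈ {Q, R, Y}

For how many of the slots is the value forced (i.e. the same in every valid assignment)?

slot 2, slot 4, slot 5 share exactly the 3 values {Q, R, Y}; by pigeonhole those values go to them, so strike Q, R, Y from slot 1, slot 3, slot 6, slot 7, slot 8.
slot 3 has just one choice, so slot 3 = X.
slot 6's domain is down to {W}, so slot 6 = W. Eliminate W elsewhere: slot 7.
Determined: slot 3=X, slot 6=W. The other slots each still have more than one consistent value. That makes 2.

2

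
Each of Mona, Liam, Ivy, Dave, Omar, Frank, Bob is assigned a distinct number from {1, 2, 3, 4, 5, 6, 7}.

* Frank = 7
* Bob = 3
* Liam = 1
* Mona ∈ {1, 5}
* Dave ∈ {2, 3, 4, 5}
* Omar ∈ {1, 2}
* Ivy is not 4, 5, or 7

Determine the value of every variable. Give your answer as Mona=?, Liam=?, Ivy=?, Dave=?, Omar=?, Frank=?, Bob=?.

Liam has just one choice, so Liam = 1. Strike 1 from Mona, Ivy, Omar.
Omar has just one choice, so Omar = 2. So Ivy, Dave can't be 2.
Frank must be 7 (only option left).
Bob's domain is down to {3}, so Bob = 3. Remove 3 from Ivy, Dave.
That leaves Mona = 5. So Dave can't be 5.
Ivy's domain is down to {6}, so Ivy = 6.
Dave must be 4 (only option left).

Mona=5, Liam=1, Ivy=6, Dave=4, Omar=2, Frank=7, Bob=3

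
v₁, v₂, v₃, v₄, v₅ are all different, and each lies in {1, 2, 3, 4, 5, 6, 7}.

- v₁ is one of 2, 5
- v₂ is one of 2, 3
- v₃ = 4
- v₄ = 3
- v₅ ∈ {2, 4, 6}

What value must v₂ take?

2

v₃ must be 4 (only option left). Remove 4 from v₅.
v₄ must be 3 (only option left). So v₂ can't be 3.
So v₂ = 2.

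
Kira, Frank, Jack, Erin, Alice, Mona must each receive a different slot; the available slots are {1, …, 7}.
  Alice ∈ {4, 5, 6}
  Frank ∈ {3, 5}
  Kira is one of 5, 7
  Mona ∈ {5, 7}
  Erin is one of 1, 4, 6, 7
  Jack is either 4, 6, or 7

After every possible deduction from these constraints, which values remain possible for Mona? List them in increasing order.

Among the 6 variables, 1 fits only Erin (and all 6 values in {1, 3, 4, 5, 6, 7} must be used), so Erin = 1.
The 5 still-open variables together cover exactly {3, 4, 5, 6, 7} — 5 values for 5 variables — and 3 appears only in Frank's list, so Frank = 3.
Kira and Mona share exactly the 2 values {5, 7}; by pigeonhole those values go to them, so strike 5, 7 from Jack, Alice.
No further eliminations apply; Mona can still be any of 5, 7.

5, 7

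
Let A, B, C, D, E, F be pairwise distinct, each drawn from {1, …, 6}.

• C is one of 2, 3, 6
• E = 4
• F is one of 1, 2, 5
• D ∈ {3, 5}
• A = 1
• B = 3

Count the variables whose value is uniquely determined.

A has just one choice, so A = 1. Strike 1 from F.
B has just one choice, so B = 3. Eliminate 3 elsewhere: C, D.
That leaves D = 5. Remove 5 from F.
E must be 4 (only option left).
That leaves F = 2. Eliminate 2 elsewhere: C.
C has just one choice, so C = 6.
Every variable is fixed: A=1, B=3, C=6, D=5, E=4, F=2. That makes 6.

6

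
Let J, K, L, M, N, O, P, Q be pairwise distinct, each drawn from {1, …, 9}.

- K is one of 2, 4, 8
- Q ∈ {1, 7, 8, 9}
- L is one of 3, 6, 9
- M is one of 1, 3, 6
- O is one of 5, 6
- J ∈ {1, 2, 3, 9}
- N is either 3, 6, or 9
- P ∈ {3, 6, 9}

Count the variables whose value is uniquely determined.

The 3 variables L, N, P are confined to {3, 6, 9}, which locks those values in; drop them from J, M, O, Q.
M has just one choice, so M = 1. So J, Q can't be 1.
O has just one choice, so O = 5.
That leaves J = 2. Remove 2 from K.
Determined: J=2, M=1, O=5. The other variables each still have more than one consistent value. That makes 3.

3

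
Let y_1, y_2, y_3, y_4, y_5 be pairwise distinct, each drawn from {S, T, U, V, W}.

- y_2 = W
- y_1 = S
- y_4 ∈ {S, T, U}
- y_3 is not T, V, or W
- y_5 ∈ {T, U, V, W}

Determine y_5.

V

y_1's domain is down to {S}, so y_1 = S. So y_3, y_4 can't be S.
y_2 has just one choice, so y_2 = W. Strike W from y_5.
y_3 must be U (only option left). So y_4, y_5 can't be U.
y_4 must be T (only option left). So y_5 can't be T.
So y_5 = V.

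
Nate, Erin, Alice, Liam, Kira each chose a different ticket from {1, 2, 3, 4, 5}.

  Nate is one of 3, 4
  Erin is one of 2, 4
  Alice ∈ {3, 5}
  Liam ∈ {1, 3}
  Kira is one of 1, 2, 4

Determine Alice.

5

The 5 variables together cover exactly {1, 2, 3, 4, 5} — 5 values for 5 variables — and 5 appears only in Alice's list, so Alice = 5.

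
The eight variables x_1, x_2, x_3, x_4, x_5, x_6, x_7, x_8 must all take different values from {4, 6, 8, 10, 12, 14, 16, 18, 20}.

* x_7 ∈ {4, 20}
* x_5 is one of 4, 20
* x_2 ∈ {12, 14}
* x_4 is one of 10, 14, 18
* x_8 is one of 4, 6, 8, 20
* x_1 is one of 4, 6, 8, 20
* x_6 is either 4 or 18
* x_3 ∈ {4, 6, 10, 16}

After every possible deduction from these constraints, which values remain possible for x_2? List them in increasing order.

12, 14

x_5 and x_7 share exactly the 2 values {4, 20}; by pigeonhole those values go to them, so strike 4, 20 from x_1, x_3, x_6, x_8.
x_6 must be 18 (only option left). So x_4 can't be 18.
x_1 and x_8 share exactly the 2 values {6, 8}; by pigeonhole those values go to them, so strike 6, 8 from x_3.
No further eliminations apply; x_2 can still be any of 12, 14.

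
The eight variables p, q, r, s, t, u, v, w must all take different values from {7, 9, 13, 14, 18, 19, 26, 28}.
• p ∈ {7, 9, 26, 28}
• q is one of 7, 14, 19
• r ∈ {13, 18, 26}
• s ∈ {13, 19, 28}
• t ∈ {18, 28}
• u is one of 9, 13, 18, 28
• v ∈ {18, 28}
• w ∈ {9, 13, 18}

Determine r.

26

The 8 variables draw from only 8 values {7, 9, 13, 14, 18, 19, 26, 28}, so each is used; only q can be 14, hence q = 14.
The 7 still-open variables together cover exactly {7, 9, 13, 18, 19, 26, 28} — 7 values for 7 variables — and 7 appears only in p's list, so p = 7.
Among the 6 still-open variables, 19 fits only s (and all 6 values in {9, 13, 18, 19, 26, 28} must be used), so s = 19.
Among the 5 still-open variables, 26 fits only r (and all 5 values in {9, 13, 18, 26, 28} must be used), so r = 26.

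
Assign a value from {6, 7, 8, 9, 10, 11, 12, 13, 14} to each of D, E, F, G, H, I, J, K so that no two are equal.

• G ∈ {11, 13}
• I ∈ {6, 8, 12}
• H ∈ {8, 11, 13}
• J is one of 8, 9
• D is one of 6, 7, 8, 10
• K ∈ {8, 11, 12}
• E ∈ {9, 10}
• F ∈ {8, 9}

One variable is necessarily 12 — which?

The 8 variables draw from only 8 values {6, 7, 8, 9, 10, 11, 12, 13}, so each is used; only D can be 7, hence D = 7.
The 7 still-open variables draw from only 7 values {6, 8, 9, 10, 11, 12, 13}, so each is used; only I can be 6, hence I = 6.
The 6 still-open variables together cover exactly {8, 9, 10, 11, 12, 13} — 6 values for 6 variables — and 10 appears only in E's list, so E = 10.
Among the 5 still-open variables, 12 fits only K (and all 5 values in {8, 9, 11, 12, 13} must be used), so K = 12.

K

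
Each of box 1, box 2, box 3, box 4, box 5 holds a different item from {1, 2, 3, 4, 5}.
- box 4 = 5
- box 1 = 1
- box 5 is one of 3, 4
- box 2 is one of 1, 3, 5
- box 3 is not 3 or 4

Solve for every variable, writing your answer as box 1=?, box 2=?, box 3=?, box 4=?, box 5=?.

box 1 must be 1 (only option left). Strike 1 from box 2, box 3.
box 4's domain is down to {5}, so box 4 = 5. Remove 5 from box 2, box 3.
box 2's domain is down to {3}, so box 2 = 3. Remove 3 from box 5.
box 3 has just one choice, so box 3 = 2.
box 5 must be 4 (only option left).

box 1=1, box 2=3, box 3=2, box 4=5, box 5=4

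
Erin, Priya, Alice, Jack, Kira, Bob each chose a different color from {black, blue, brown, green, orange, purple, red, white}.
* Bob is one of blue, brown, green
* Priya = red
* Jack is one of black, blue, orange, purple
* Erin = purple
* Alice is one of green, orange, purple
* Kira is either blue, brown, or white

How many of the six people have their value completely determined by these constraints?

2

Erin's domain is down to {purple}, so Erin = purple. Remove purple from Alice, Jack.
Priya has just one choice, so Priya = red.
Determined: Erin=purple, Priya=red. The other people each still have more than one consistent value. That makes 2.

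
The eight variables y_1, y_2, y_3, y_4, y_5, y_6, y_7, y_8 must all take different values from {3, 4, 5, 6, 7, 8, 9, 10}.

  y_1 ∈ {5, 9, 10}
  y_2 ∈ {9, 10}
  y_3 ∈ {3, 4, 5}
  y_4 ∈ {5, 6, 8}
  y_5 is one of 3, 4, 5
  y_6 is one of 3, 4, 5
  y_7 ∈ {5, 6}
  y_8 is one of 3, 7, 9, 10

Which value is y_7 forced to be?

Among the 8 variables, 7 fits only y_8 (and all 8 values in {3, 4, 5, 6, 7, 8, 9, 10} must be used), so y_8 = 7.
Among the 7 still-open variables, 8 fits only y_4 (and all 7 values in {3, 4, 5, 6, 8, 9, 10} must be used), so y_4 = 8.
Among the 6 still-open variables, 6 fits only y_7 (and all 6 values in {3, 4, 5, 6, 9, 10} must be used), so y_7 = 6.

6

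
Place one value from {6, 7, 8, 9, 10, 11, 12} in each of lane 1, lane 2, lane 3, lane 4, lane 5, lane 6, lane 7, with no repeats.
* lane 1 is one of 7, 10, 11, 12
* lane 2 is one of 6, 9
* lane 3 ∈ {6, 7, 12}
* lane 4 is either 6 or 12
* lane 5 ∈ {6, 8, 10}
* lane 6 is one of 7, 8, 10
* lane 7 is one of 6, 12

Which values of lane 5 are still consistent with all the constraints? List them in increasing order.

Among the 7 variables, 9 fits only lane 2 (and all 7 values in {6, 7, 8, 9, 10, 11, 12} must be used), so lane 2 = 9.
The 6 still-open variables together cover exactly {6, 7, 8, 10, 11, 12} — 6 values for 6 variables — and 11 appears only in lane 1's list, so lane 1 = 11.
lane 4 and lane 7 share exactly the 2 values {6, 12}; by pigeonhole those values go to them, so strike 6, 12 from lane 3, lane 5.
lane 3 must be 7 (only option left). Eliminate 7 elsewhere: lane 6.
No further eliminations apply; lane 5 can still be any of 8, 10.

8, 10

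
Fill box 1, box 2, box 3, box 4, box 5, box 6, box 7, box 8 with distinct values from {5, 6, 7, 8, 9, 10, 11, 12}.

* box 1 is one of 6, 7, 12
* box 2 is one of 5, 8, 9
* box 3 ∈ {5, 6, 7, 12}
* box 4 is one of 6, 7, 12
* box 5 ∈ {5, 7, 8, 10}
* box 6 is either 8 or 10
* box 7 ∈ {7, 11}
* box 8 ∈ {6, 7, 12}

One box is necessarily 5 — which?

box 3

The 8 variables draw from only 8 values {5, 6, 7, 8, 9, 10, 11, 12}, so each is used; only box 2 can be 9, hence box 2 = 9.
The 7 still-open variables draw from only 7 values {5, 6, 7, 8, 10, 11, 12}, so each is used; only box 7 can be 11, hence box 7 = 11.
box 1, box 4, box 8 share exactly the 3 values {6, 7, 12}; by pigeonhole those values go to them, so strike 6, 7, 12 from box 3, box 5.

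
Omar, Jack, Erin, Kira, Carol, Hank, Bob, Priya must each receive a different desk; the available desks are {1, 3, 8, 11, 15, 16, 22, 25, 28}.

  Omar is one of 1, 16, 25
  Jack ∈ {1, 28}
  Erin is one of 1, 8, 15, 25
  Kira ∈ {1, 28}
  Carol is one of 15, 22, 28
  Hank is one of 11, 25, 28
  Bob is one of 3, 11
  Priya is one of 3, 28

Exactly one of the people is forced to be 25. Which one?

Hank

Jack and Kira between them cover only {1, 28} — a naked pair. Remove those values from Omar, Erin, Carol, Hank, Priya.
Priya must be 3 (only option left). So Bob can't be 3.
Bob must be 11 (only option left). Remove 11 from Hank.
So 25 goes to Hank.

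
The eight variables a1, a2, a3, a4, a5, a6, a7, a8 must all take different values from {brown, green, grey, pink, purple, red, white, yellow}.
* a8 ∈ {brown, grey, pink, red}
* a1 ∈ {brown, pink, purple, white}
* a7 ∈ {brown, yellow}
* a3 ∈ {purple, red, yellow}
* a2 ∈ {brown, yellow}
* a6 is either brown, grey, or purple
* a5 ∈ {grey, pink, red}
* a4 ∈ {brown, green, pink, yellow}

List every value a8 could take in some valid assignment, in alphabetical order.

The 8 variables draw from only 8 values {brown, green, grey, pink, purple, red, white, yellow}, so each is used; only a4 can be green, hence a4 = green.
The 7 still-open variables draw from only 7 values {brown, grey, pink, purple, red, white, yellow}, so each is used; only a1 can be white, hence a1 = white.
The 2 variables a2 and a7 are confined to {brown, yellow}, which locks those values in; drop them from a3, a6, a8.
No further eliminations apply; a8 can still be any of grey, pink, red.

grey, pink, red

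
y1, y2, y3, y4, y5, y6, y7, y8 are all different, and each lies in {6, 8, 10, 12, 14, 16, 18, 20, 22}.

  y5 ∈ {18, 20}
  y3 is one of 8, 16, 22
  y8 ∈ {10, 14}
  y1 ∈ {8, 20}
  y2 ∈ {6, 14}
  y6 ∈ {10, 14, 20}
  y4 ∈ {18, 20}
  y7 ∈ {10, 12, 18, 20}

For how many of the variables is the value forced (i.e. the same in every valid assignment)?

3

The 2 variables y4 and y5 are confined to {18, 20}, which locks those values in; drop them from y1, y6, y7.
That leaves y1 = 8. Strike 8 from y3.
y6 and y8 share exactly the 2 values {10, 14}; by pigeonhole those values go to them, so strike 10, 14 from y2, y7.
That leaves y2 = 6.
y7 must be 12 (only option left).
Determined: y1=8, y2=6, y7=12. The other variables each still have more than one consistent value. That makes 3.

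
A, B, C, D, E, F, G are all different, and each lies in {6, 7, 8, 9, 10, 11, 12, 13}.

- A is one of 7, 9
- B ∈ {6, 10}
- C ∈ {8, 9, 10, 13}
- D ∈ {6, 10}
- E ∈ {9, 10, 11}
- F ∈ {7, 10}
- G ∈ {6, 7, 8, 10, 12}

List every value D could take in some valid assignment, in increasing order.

6, 10

B and D share exactly the 2 values {6, 10}; by pigeonhole those values go to them, so strike 6, 10 from C, E, F, G.
F's domain is down to {7}, so F = 7. Strike 7 from A, G.
That leaves A = 9. Remove 9 from C, E.
E's domain is down to {11}, so E = 11.
No further eliminations apply; D can still be any of 6, 10.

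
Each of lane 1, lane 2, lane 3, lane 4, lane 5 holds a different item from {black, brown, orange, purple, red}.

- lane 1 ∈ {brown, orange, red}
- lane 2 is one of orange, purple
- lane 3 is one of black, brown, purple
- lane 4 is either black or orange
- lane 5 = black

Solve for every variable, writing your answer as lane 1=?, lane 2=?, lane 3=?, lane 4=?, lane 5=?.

lane 1=red, lane 2=purple, lane 3=brown, lane 4=orange, lane 5=black

lane 5's domain is down to {black}, so lane 5 = black. So lane 3, lane 4 can't be black.
lane 4 has just one choice, so lane 4 = orange. Eliminate orange elsewhere: lane 1, lane 2.
That leaves lane 2 = purple. Strike purple from lane 3.
lane 3 has just one choice, so lane 3 = brown. So lane 1 can't be brown.
That leaves lane 1 = red.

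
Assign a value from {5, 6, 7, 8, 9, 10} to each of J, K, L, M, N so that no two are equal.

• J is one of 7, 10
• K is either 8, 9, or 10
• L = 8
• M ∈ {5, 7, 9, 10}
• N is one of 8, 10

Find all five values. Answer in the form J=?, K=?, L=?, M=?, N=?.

J=7, K=9, L=8, M=5, N=10

L's domain is down to {8}, so L = 8. So K, N can't be 8.
N must be 10 (only option left). Strike 10 from J, K, M.
That leaves J = 7. So M can't be 7.
K's domain is down to {9}, so K = 9. So M can't be 9.
That leaves M = 5.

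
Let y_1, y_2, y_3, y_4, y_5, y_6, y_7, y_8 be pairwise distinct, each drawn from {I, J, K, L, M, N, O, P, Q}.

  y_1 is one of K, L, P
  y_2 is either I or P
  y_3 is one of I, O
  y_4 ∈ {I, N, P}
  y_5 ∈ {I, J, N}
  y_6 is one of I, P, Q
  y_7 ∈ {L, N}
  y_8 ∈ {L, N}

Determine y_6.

Q

The 8 variables draw from only 8 values {I, J, K, L, N, O, P, Q}, so each is used; only y_5 can be J, hence y_5 = J.
Among the 7 still-open variables, K fits only y_1 (and all 7 values in {I, K, L, N, O, P, Q} must be used), so y_1 = K.
Among the 6 still-open variables, O fits only y_3 (and all 6 values in {I, L, N, O, P, Q} must be used), so y_3 = O.
Among the 5 still-open variables, Q fits only y_6 (and all 5 values in {I, L, N, P, Q} must be used), so y_6 = Q.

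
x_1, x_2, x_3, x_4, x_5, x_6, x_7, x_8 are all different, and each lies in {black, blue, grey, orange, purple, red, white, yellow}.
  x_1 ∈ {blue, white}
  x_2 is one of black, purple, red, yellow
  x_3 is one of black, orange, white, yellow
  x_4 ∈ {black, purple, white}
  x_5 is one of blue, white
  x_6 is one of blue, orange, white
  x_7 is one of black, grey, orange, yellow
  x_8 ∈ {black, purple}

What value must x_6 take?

The 8 variables together cover exactly {black, blue, grey, orange, purple, red, white, yellow} — 8 values for 8 variables — and grey appears only in x_7's list, so x_7 = grey.
Among the 7 still-open variables, red fits only x_2 (and all 7 values in {black, blue, orange, purple, red, white, yellow} must be used), so x_2 = red.
The 6 still-open variables together cover exactly {black, blue, orange, purple, white, yellow} — 6 values for 6 variables — and yellow appears only in x_3's list, so x_3 = yellow.
Among the 5 still-open variables, orange fits only x_6 (and all 5 values in {black, blue, orange, purple, white} must be used), so x_6 = orange.

orange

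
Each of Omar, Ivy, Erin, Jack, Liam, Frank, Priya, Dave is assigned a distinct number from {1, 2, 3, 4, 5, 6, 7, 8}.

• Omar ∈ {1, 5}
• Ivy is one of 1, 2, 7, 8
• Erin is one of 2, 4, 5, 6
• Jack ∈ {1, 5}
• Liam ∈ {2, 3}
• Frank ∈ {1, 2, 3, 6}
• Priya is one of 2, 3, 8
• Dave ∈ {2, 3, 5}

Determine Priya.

8

Among the 8 variables, 4 fits only Erin (and all 8 values in {1, 2, 3, 4, 5, 6, 7, 8} must be used), so Erin = 4.
The 7 still-open variables together cover exactly {1, 2, 3, 5, 6, 7, 8} — 7 values for 7 variables — and 6 appears only in Frank's list, so Frank = 6.
The 6 still-open variables together cover exactly {1, 2, 3, 5, 7, 8} — 6 values for 6 variables — and 7 appears only in Ivy's list, so Ivy = 7.
Among the 5 still-open variables, 8 fits only Priya (and all 5 values in {1, 2, 3, 5, 8} must be used), so Priya = 8.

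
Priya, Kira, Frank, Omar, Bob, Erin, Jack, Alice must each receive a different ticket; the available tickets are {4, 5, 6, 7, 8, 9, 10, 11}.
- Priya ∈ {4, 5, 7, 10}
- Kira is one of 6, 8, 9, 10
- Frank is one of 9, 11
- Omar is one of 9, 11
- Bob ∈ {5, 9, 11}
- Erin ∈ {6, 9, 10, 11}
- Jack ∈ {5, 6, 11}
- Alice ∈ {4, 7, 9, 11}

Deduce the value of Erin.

Among the 8 variables, 8 fits only Kira (and all 8 values in {4, 5, 6, 7, 8, 9, 10, 11} must be used), so Kira = 8.
Frank and Omar between them cover only {9, 11} — a naked pair. Remove those values from Bob, Erin, Jack, Alice.
Bob must be 5 (only option left). Remove 5 from Priya, Jack.
Jack's domain is down to {6}, so Jack = 6. Remove 6 from Erin.
So Erin = 10.

10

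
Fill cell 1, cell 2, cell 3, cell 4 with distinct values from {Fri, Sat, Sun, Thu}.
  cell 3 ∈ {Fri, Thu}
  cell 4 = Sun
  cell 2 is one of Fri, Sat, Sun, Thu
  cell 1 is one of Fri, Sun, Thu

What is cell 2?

Sat

cell 4 must be Sun (only option left). Eliminate Sun elsewhere: cell 1, cell 2.
The 3 still-open variables together cover exactly {Fri, Sat, Thu} — 3 values for 3 variables — and Sat appears only in cell 2's list, so cell 2 = Sat.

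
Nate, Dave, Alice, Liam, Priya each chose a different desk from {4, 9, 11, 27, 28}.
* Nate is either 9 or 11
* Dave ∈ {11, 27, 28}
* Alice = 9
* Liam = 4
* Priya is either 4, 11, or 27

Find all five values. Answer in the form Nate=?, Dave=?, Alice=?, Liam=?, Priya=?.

Alice must be 9 (only option left). Eliminate 9 elsewhere: Nate.
Liam has just one choice, so Liam = 4. Strike 4 from Priya.
Nate has just one choice, so Nate = 11. Strike 11 from Dave, Priya.
Priya has just one choice, so Priya = 27. Strike 27 from Dave.
Dave's domain is down to {28}, so Dave = 28.

Nate=11, Dave=28, Alice=9, Liam=4, Priya=27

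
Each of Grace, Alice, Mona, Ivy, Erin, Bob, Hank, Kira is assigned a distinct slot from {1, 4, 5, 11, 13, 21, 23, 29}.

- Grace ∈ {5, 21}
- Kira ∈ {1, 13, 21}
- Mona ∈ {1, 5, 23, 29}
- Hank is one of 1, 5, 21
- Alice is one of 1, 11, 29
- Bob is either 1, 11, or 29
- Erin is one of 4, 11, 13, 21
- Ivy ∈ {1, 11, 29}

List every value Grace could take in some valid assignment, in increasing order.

5, 21

The 8 variables draw from only 8 values {1, 4, 5, 11, 13, 21, 23, 29}, so each is used; only Erin can be 4, hence Erin = 4.
The 7 still-open variables together cover exactly {1, 5, 11, 13, 21, 23, 29} — 7 values for 7 variables — and 13 appears only in Kira's list, so Kira = 13.
Among the 6 still-open variables, 23 fits only Mona (and all 6 values in {1, 5, 11, 21, 23, 29} must be used), so Mona = 23.
The 3 variables Alice, Ivy, Bob are confined to {1, 11, 29}, which locks those values in; drop them from Hank.
No further eliminations apply; Grace can still be any of 5, 21.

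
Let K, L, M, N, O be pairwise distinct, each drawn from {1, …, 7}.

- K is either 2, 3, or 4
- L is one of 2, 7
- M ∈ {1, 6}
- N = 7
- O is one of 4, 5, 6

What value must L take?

N must be 7 (only option left). Eliminate 7 elsewhere: L.
So L = 2.

2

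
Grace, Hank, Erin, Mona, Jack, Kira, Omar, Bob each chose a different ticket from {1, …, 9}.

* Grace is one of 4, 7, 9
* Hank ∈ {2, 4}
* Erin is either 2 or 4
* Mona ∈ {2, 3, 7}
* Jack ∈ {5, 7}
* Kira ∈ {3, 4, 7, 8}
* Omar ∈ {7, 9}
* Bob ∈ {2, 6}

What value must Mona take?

3

The 8 variables together cover exactly {2, 3, 4, 5, 6, 7, 8, 9} — 8 values for 8 variables — and 5 appears only in Jack's list, so Jack = 5.
The 7 still-open variables draw from only 7 values {2, 3, 4, 6, 7, 8, 9}, so each is used; only Bob can be 6, hence Bob = 6.
Among the 6 still-open variables, 8 fits only Kira (and all 6 values in {2, 3, 4, 7, 8, 9} must be used), so Kira = 8.
Among the 5 still-open variables, 3 fits only Mona (and all 5 values in {2, 3, 4, 7, 9} must be used), so Mona = 3.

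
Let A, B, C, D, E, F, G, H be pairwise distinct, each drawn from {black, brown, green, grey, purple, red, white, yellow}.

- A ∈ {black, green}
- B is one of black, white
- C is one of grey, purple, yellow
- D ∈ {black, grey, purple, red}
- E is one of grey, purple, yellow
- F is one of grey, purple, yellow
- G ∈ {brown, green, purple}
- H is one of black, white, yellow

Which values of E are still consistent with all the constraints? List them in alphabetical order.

Among the 8 variables, brown fits only G (and all 8 values in {black, brown, green, grey, purple, red, white, yellow} must be used), so G = brown.
Among the 7 still-open variables, green fits only A (and all 7 values in {black, green, grey, purple, red, white, yellow} must be used), so A = green.
Among the 6 still-open variables, red fits only D (and all 6 values in {black, grey, purple, red, white, yellow} must be used), so D = red.
C, E, F between them cover only {grey, purple, yellow} — a naked triple. Remove those values from H.
No further eliminations apply; E can still be any of grey, purple, yellow.

grey, purple, yellow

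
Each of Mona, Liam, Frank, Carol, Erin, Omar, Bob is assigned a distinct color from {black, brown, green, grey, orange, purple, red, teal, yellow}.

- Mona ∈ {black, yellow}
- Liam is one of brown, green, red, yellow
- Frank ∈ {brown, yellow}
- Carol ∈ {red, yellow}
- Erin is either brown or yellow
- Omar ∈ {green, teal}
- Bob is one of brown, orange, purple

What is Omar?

Frank and Erin share exactly the 2 values {brown, yellow}; by pigeonhole those values go to them, so strike brown, yellow from Mona, Liam, Carol, Bob.
Mona's domain is down to {black}, so Mona = black.
That leaves Carol = red. Strike red from Liam.
That leaves Liam = green. Eliminate green elsewhere: Omar.
So Omar = teal.

teal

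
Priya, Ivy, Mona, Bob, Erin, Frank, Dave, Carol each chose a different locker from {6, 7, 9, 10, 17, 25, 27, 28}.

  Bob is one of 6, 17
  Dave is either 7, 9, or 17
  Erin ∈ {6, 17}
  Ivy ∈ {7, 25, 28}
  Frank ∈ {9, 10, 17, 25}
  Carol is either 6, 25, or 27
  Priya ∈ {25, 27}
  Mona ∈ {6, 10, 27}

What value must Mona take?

Among the 8 variables, 28 fits only Ivy (and all 8 values in {6, 7, 9, 10, 17, 25, 27, 28} must be used), so Ivy = 28.
The 7 still-open variables together cover exactly {6, 7, 9, 10, 17, 25, 27} — 7 values for 7 variables — and 7 appears only in Dave's list, so Dave = 7.
The 6 still-open variables together cover exactly {6, 9, 10, 17, 25, 27} — 6 values for 6 variables — and 9 appears only in Frank's list, so Frank = 9.
Among the 5 still-open variables, 10 fits only Mona (and all 5 values in {6, 10, 17, 25, 27} must be used), so Mona = 10.

10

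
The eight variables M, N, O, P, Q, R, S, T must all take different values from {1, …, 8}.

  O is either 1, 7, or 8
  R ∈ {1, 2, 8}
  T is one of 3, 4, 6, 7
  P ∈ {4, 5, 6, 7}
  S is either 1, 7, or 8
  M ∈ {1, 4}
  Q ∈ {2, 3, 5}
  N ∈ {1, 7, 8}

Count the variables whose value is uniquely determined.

2

N, O, S share exactly the 3 values {1, 7, 8}; by pigeonhole those values go to them, so strike 1, 7, 8 from M, P, R, T.
That leaves M = 4. Remove 4 from P, T.
R must be 2 (only option left). Eliminate 2 elsewhere: Q.
Determined: M=4, R=2. The other variables each still have more than one consistent value. That makes 2.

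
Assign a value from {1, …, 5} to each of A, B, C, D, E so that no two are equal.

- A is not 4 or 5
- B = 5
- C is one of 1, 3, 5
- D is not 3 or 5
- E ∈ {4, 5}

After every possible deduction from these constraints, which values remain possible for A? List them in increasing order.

1, 2, 3

B must be 5 (only option left). Eliminate 5 elsewhere: C, E.
E must be 4 (only option left). Strike 4 from D.
No further eliminations apply; A can still be any of 1, 2, 3.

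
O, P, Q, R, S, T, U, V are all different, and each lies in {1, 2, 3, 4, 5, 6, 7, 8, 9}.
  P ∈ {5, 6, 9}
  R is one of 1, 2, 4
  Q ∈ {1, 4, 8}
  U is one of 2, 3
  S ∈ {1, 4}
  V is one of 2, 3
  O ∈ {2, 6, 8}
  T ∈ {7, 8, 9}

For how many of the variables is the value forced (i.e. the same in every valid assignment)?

The 2 variables U and V are confined to {2, 3}, which locks those values in; drop them from O, R.
The 2 variables R and S are confined to {1, 4}, which locks those values in; drop them from Q.
Q's domain is down to {8}, so Q = 8. So O, T can't be 8.
That leaves O = 6. Strike 6 from P.
Determined: O=6, Q=8. The other variables each still have more than one consistent value. That makes 2.

2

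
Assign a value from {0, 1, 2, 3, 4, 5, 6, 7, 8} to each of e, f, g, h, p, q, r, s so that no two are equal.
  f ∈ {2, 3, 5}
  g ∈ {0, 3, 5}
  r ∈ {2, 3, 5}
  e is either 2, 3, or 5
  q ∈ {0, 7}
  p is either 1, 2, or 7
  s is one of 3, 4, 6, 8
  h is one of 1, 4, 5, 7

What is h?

e, f, r between them cover only {2, 3, 5} — a naked triple. Remove those values from g, h, p, s.
That leaves g = 0. So q can't be 0.
q's domain is down to {7}, so q = 7. Eliminate 7 elsewhere: h, p.
p must be 1 (only option left). Eliminate 1 elsewhere: h.
So h = 4.

4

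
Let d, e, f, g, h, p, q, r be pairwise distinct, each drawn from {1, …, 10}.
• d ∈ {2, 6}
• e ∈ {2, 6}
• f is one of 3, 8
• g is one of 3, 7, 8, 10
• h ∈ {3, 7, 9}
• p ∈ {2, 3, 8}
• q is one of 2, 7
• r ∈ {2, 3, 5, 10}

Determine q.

7

The 8 variables draw from only 8 values {2, 3, 5, 6, 7, 8, 9, 10}, so each is used; only r can be 5, hence r = 5.
Among the 7 still-open variables, 9 fits only h (and all 7 values in {2, 3, 6, 7, 8, 9, 10} must be used), so h = 9.
Among the 6 still-open variables, 10 fits only g (and all 6 values in {2, 3, 6, 7, 8, 10} must be used), so g = 10.
The 5 still-open variables draw from only 5 values {2, 3, 6, 7, 8}, so each is used; only q can be 7, hence q = 7.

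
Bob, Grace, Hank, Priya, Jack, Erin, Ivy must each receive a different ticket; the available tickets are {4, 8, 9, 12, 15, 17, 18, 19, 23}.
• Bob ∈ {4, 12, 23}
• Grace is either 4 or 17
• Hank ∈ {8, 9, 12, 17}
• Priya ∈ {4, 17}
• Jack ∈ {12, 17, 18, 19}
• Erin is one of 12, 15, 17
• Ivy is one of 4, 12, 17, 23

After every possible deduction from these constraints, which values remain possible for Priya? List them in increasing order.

4, 17

The 2 variables Grace and Priya are confined to {4, 17}, which locks those values in; drop them from Bob, Hank, Jack, Erin, Ivy.
Bob and Ivy share exactly the 2 values {12, 23}; by pigeonhole those values go to them, so strike 12, 23 from Hank, Jack, Erin.
Erin has just one choice, so Erin = 15.
No further eliminations apply; Priya can still be any of 4, 17.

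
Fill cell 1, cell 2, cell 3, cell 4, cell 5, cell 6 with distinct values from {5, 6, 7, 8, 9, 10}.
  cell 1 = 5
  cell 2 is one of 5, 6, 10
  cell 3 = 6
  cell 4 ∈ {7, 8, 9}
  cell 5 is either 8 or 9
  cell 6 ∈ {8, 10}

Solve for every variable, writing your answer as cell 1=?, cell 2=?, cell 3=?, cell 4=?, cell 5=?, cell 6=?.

cell 1's domain is down to {5}, so cell 1 = 5. So cell 2 can't be 5.
cell 3 must be 6 (only option left). So cell 2 can't be 6.
That leaves cell 2 = 10. Remove 10 from cell 6.
cell 6 must be 8 (only option left). Strike 8 from cell 4, cell 5.
That leaves cell 5 = 9. Remove 9 from cell 4.
cell 4 must be 7 (only option left).

cell 1=5, cell 2=10, cell 3=6, cell 4=7, cell 5=9, cell 6=8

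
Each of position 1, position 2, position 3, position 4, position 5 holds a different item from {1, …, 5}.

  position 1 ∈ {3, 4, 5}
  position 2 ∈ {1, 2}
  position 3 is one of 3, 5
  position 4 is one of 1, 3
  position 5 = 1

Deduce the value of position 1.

position 5 must be 1 (only option left). So position 2, position 4 can't be 1.
That leaves position 2 = 2.
position 4 must be 3 (only option left). Remove 3 from position 1, position 3.
That leaves position 3 = 5. Strike 5 from position 1.
So position 1 = 4.

4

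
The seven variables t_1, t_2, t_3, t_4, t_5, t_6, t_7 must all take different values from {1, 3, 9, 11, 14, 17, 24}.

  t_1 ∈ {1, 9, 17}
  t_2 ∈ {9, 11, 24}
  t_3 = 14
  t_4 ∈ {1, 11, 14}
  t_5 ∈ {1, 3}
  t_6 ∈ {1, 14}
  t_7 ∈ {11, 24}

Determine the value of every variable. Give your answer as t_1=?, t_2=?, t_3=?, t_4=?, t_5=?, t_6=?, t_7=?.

t_1=17, t_2=9, t_3=14, t_4=11, t_5=3, t_6=1, t_7=24

t_3 must be 14 (only option left). So t_4, t_6 can't be 14.
t_6 must be 1 (only option left). Remove 1 from t_1, t_4, t_5.
t_4 has just one choice, so t_4 = 11. Remove 11 from t_2, t_7.
t_5 has just one choice, so t_5 = 3.
That leaves t_7 = 24. Remove 24 from t_2.
That leaves t_2 = 9. So t_1 can't be 9.
That leaves t_1 = 17.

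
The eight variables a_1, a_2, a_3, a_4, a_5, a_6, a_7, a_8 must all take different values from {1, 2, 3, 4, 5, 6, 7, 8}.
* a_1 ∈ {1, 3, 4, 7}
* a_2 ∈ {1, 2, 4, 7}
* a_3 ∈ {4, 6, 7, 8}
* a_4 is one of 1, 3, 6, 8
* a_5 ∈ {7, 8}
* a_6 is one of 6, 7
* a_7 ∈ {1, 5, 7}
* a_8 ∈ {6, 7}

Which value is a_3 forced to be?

4

The 8 variables together cover exactly {1, 2, 3, 4, 5, 6, 7, 8} — 8 values for 8 variables — and 2 appears only in a_2's list, so a_2 = 2.
Among the 7 still-open variables, 5 fits only a_7 (and all 7 values in {1, 3, 4, 5, 6, 7, 8} must be used), so a_7 = 5.
The 2 variables a_6 and a_8 are confined to {6, 7}, which locks those values in; drop them from a_1, a_3, a_4, a_5.
That leaves a_5 = 8. Eliminate 8 elsewhere: a_3, a_4.
So a_3 = 4.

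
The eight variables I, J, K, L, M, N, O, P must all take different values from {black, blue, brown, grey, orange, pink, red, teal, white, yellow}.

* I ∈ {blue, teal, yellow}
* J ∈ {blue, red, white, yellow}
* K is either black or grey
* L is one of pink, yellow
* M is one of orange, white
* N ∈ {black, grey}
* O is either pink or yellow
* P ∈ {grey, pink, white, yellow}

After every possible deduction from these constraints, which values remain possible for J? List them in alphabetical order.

K and N share exactly the 2 values {black, grey}; by pigeonhole those values go to them, so strike black, grey from P.
L and O between them cover only {pink, yellow} — a naked pair. Remove those values from I, J, P.
That leaves P = white. Strike white from J, M.
M must be orange (only option left).
No further eliminations apply; J can still be any of blue, red.

blue, red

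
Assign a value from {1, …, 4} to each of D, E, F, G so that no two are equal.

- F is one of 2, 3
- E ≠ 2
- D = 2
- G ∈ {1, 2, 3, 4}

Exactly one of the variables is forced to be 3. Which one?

D has just one choice, so D = 2. So F, G can't be 2.
So 3 goes to F.

F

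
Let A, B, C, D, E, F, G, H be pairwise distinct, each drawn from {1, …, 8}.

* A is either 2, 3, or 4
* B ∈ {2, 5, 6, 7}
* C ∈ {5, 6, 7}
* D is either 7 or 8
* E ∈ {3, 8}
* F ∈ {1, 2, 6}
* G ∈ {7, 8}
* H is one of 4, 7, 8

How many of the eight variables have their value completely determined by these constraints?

4

The 8 variables together cover exactly {1, 2, 3, 4, 5, 6, 7, 8} — 8 values for 8 variables — and 1 appears only in F's list, so F = 1.
The 2 variables D and G are confined to {7, 8}, which locks those values in; drop them from B, C, E, H.
E has just one choice, so E = 3. So A can't be 3.
H must be 4 (only option left). Remove 4 from A.
A's domain is down to {2}, so A = 2. Strike 2 from B.
Determined: A=2, E=3, F=1, H=4. The other variables each still have more than one consistent value. That makes 4.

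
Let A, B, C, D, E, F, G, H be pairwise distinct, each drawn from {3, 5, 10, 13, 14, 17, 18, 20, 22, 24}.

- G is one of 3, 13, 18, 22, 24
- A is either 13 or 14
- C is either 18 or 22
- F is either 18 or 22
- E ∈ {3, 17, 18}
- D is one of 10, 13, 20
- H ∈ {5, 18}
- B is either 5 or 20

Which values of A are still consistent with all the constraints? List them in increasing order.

13, 14

C and F between them cover only {18, 22} — a naked pair. Remove those values from E, G, H.
H must be 5 (only option left). Strike 5 from B.
That leaves B = 20. Eliminate 20 elsewhere: D.
No further eliminations apply; A can still be any of 13, 14.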